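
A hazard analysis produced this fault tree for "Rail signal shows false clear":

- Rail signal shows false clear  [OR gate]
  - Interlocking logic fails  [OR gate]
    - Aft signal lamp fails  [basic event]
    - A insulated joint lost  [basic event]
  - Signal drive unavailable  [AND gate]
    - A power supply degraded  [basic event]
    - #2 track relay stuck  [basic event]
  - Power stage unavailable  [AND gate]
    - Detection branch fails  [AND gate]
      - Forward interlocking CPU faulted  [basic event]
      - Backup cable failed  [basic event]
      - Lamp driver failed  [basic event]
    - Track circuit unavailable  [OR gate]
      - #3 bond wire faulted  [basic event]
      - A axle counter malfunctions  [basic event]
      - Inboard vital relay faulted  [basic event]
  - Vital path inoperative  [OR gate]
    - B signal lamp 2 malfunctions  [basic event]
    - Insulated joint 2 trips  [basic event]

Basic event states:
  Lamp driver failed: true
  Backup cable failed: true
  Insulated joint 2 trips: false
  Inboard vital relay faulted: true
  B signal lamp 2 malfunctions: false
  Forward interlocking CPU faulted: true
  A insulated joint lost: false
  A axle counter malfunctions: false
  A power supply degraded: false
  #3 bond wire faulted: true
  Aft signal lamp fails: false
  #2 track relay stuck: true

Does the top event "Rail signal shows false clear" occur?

Yes

Interlocking logic fails [OR]: Aft signal lamp fails=not, A insulated joint lost=not → no input occurs → does not occur.
Signal drive unavailable [AND]: A power supply degraded=not, #2 track relay stuck=occurs → not all inputs occur → does not occur.
Detection branch fails [AND]: Forward interlocking CPU faulted=occurs, Backup cable failed=occurs, Lamp driver failed=occurs → all inputs occur → occurs.
Track circuit unavailable [OR]: #3 bond wire faulted=occurs, A axle counter malfunctions=not, Inboard vital relay faulted=occurs → at least one input occurs → occurs.
Power stage unavailable [AND]: Detection branch fails=occurs, Track circuit unavailable=occurs → all inputs occur → occurs.
Vital path inoperative [OR]: B signal lamp 2 malfunctions=not, Insulated joint 2 trips=not → no input occurs → does not occur.
Rail signal shows false clear [OR]: Interlocking logic fails=not, Signal drive unavailable=not, Power stage unavailable=occurs, Vital path inoperative=not → at least one input occurs → occurs.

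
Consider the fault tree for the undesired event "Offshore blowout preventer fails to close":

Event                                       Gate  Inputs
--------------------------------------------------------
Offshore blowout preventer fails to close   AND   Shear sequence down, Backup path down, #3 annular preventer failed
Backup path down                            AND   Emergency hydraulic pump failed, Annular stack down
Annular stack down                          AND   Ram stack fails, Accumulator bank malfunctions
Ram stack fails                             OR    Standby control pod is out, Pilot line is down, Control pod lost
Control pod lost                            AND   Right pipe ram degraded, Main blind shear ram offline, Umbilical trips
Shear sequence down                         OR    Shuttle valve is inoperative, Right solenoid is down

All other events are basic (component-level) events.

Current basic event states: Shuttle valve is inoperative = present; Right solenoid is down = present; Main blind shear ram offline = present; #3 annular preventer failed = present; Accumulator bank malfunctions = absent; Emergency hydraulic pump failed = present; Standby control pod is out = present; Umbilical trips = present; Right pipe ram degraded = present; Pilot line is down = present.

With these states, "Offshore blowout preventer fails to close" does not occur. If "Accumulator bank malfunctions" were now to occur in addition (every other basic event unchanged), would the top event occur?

Counterfactual: set "Accumulator bank malfunctions" to occurred.
Shear sequence down [OR]: Shuttle valve is inoperative=occurs, Right solenoid is down=occurs → at least one input occurs → occurs.
Control pod lost [AND]: Right pipe ram degraded=occurs, Main blind shear ram offline=occurs, Umbilical trips=occurs → all inputs occur → occurs.
Ram stack fails [OR]: Standby control pod is out=occurs, Pilot line is down=occurs, Control pod lost=occurs → at least one input occurs → occurs.
Annular stack down [AND]: Ram stack fails=occurs, Accumulator bank malfunctions=occurs → all inputs occur → occurs.
Backup path down [AND]: Emergency hydraulic pump failed=occurs, Annular stack down=occurs → all inputs occur → occurs.
Offshore blowout preventer fails to close [AND]: Shear sequence down=occurs, Backup path down=occurs, #3 annular preventer failed=occurs → all inputs occur → occurs.

Yes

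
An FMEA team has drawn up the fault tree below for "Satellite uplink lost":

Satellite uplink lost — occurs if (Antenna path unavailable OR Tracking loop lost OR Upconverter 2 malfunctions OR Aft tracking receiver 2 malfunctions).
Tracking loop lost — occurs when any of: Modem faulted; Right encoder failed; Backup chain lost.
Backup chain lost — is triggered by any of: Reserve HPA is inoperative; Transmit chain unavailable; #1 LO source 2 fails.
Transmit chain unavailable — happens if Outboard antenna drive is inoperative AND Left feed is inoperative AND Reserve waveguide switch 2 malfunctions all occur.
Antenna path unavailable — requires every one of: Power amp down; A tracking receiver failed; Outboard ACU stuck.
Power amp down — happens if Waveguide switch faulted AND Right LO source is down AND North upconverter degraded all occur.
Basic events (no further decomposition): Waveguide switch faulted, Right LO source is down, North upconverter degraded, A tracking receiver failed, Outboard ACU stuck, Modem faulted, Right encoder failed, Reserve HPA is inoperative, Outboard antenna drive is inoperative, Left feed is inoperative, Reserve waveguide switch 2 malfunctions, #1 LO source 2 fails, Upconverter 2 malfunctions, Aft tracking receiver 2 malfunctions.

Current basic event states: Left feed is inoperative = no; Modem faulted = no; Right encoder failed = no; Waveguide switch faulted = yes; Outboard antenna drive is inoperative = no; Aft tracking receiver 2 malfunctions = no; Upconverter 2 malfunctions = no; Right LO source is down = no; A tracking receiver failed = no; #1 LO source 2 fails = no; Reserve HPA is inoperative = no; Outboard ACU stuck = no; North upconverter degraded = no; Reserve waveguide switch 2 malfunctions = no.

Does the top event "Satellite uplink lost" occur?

Power amp down [AND]: Waveguide switch faulted=occurs, Right LO source is down=not, North upconverter degraded=not → not all inputs occur → does not occur.
Antenna path unavailable [AND]: Power amp down=not, A tracking receiver failed=not, Outboard ACU stuck=not → not all inputs occur → does not occur.
Transmit chain unavailable [AND]: Outboard antenna drive is inoperative=not, Left feed is inoperative=not, Reserve waveguide switch 2 malfunctions=not → not all inputs occur → does not occur.
Backup chain lost [OR]: Reserve HPA is inoperative=not, Transmit chain unavailable=not, #1 LO source 2 fails=not → no input occurs → does not occur.
Tracking loop lost [OR]: Modem faulted=not, Right encoder failed=not, Backup chain lost=not → no input occurs → does not occur.
Satellite uplink lost [OR]: Antenna path unavailable=not, Tracking loop lost=not, Upconverter 2 malfunctions=not, Aft tracking receiver 2 malfunctions=not → no input occurs → does not occur.

No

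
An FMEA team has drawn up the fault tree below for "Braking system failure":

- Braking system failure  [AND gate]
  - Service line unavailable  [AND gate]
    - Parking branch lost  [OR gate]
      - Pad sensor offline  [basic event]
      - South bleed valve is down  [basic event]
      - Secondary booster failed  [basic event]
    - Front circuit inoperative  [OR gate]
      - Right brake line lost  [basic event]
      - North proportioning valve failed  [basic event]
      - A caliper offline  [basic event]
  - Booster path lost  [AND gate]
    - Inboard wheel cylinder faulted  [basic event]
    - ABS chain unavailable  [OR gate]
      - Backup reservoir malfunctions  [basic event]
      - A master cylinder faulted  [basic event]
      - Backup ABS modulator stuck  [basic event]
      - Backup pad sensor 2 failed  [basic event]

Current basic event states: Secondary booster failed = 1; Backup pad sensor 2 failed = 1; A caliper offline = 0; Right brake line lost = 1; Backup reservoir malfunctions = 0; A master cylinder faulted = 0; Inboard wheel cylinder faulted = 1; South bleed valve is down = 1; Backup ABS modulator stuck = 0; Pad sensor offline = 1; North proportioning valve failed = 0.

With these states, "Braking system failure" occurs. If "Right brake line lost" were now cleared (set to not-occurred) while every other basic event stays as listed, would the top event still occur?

No

Counterfactual: set "Right brake line lost" to not occurred.
Parking branch lost [OR]: Pad sensor offline=occurs, South bleed valve is down=occurs, Secondary booster failed=occurs → at least one input occurs → occurs.
Front circuit inoperative [OR]: Right brake line lost=not, North proportioning valve failed=not, A caliper offline=not → no input occurs → does not occur.
Service line unavailable [AND]: Parking branch lost=occurs, Front circuit inoperative=not → not all inputs occur → does not occur.
ABS chain unavailable [OR]: Backup reservoir malfunctions=not, A master cylinder faulted=not, Backup ABS modulator stuck=not, Backup pad sensor 2 failed=occurs → at least one input occurs → occurs.
Booster path lost [AND]: Inboard wheel cylinder faulted=occurs, ABS chain unavailable=occurs → all inputs occur → occurs.
Braking system failure [AND]: Service line unavailable=not, Booster path lost=occurs → not all inputs occur → does not occur.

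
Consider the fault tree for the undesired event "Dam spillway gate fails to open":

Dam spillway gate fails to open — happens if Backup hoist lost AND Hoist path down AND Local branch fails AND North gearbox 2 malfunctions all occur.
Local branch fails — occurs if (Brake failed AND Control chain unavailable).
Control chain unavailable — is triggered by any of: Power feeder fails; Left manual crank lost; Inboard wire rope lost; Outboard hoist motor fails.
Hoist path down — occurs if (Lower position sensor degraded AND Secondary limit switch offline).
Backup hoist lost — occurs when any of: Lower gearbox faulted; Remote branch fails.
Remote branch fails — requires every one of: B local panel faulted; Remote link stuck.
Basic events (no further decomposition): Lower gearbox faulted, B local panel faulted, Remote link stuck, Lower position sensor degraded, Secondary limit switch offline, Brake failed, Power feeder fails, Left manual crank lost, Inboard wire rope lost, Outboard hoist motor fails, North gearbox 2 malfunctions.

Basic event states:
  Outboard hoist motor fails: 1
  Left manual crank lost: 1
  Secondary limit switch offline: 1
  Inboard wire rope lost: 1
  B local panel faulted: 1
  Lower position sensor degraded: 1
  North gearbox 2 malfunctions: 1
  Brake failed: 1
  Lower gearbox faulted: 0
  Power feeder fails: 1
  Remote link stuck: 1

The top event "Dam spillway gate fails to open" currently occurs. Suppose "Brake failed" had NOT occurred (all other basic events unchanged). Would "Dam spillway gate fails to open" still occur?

No

Counterfactual: set "Brake failed" to not occurred.
Remote branch fails [AND]: B local panel faulted=occurs, Remote link stuck=occurs → all inputs occur → occurs.
Backup hoist lost [OR]: Lower gearbox faulted=not, Remote branch fails=occurs → at least one input occurs → occurs.
Hoist path down [AND]: Lower position sensor degraded=occurs, Secondary limit switch offline=occurs → all inputs occur → occurs.
Control chain unavailable [OR]: Power feeder fails=occurs, Left manual crank lost=occurs, Inboard wire rope lost=occurs, Outboard hoist motor fails=occurs → at least one input occurs → occurs.
Local branch fails [AND]: Brake failed=not, Control chain unavailable=occurs → not all inputs occur → does not occur.
Dam spillway gate fails to open [AND]: Backup hoist lost=occurs, Hoist path down=occurs, Local branch fails=not, North gearbox 2 malfunctions=occurs → not all inputs occur → does not occur.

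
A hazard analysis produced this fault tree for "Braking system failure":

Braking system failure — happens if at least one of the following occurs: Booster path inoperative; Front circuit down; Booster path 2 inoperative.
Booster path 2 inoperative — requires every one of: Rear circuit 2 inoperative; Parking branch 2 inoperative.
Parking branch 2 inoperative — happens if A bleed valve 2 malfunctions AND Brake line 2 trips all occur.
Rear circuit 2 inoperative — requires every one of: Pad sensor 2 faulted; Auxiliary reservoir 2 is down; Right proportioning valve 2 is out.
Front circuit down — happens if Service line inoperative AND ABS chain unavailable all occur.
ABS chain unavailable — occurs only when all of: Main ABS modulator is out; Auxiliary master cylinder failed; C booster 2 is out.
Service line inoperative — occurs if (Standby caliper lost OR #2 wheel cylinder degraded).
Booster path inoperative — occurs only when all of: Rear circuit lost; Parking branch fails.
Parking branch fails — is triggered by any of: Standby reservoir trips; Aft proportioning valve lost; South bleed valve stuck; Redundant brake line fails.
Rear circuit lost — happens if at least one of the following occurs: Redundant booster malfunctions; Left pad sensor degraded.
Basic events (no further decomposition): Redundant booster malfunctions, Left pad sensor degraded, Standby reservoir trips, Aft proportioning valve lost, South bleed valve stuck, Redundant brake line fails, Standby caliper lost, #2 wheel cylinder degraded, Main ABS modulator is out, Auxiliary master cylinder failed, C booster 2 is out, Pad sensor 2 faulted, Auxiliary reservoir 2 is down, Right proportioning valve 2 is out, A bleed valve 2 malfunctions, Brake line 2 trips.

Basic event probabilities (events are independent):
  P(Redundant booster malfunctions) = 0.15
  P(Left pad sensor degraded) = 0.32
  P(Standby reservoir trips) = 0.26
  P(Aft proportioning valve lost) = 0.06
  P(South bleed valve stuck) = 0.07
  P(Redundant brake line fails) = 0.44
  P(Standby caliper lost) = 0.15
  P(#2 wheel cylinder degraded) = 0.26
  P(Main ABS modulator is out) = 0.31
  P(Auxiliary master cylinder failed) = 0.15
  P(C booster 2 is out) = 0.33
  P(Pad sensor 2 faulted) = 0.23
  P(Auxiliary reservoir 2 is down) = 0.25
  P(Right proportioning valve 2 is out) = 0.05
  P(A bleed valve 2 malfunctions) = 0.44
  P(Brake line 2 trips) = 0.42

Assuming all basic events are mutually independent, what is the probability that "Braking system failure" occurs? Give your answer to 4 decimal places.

P(Rear circuit lost) [OR] = 1 − (1−0.15) × (1−0.32) = 0.422000
P(Parking branch fails) [OR] = 1 − (1−0.26) × (1−0.06) × (1−0.07) × (1−0.44) = 0.637732
P(Booster path inoperative) [AND] = 0.422000 × 0.637732 = 0.269123
P(Service line inoperative) [OR] = 1 − (1−0.15) × (1−0.26) = 0.371000
P(ABS chain unavailable) [AND] = 0.31 × 0.15 × 0.33 = 0.015345
P(Front circuit down) [AND] = 0.371000 × 0.015345 = 0.005693
P(Rear circuit 2 inoperative) [AND] = 0.23 × 0.25 × 0.05 = 0.002875
P(Parking branch 2 inoperative) [AND] = 0.44 × 0.42 = 0.184800
P(Booster path 2 inoperative) [AND] = 0.002875 × 0.184800 = 0.000531
P(Braking system failure) [OR] = 1 − (1−0.269123) × (1−0.005693) × (1−0.000531) = 0.273670
Rounded to 4 decimal places: P(Braking system failure) ≈ 0.2737.

0.2737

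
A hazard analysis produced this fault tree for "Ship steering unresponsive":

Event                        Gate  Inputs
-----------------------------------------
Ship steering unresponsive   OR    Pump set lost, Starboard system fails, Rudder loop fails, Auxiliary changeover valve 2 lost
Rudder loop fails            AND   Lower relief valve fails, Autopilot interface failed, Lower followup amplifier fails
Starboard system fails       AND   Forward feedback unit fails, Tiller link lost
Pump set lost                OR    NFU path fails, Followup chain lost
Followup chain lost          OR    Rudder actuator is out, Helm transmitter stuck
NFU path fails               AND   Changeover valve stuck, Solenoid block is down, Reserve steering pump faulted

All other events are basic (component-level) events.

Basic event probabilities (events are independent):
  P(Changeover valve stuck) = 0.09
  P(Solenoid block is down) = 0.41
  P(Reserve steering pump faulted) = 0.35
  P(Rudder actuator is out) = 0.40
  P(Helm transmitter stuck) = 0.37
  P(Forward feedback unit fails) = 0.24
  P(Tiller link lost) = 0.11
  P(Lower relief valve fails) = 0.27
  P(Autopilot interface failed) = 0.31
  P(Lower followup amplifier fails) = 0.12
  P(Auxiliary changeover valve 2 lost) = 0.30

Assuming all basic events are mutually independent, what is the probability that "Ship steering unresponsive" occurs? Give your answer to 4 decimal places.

P(NFU path fails) [AND] = 0.09 × 0.41 × 0.35 = 0.012915
P(Followup chain lost) [OR] = 1 − (1−0.40) × (1−0.37) = 0.622000
P(Pump set lost) [OR] = 1 − (1−0.012915) × (1−0.622000) = 0.626882
P(Starboard system fails) [AND] = 0.24 × 0.11 = 0.026400
P(Rudder loop fails) [AND] = 0.27 × 0.31 × 0.12 = 0.010044
P(Ship steering unresponsive) [OR] = 1 − (1−0.626882) × (1−0.026400) × (1−0.010044) × (1−0.30) = 0.748267
Rounded to 4 decimal places: P(Ship steering unresponsive) ≈ 0.7483.

0.7483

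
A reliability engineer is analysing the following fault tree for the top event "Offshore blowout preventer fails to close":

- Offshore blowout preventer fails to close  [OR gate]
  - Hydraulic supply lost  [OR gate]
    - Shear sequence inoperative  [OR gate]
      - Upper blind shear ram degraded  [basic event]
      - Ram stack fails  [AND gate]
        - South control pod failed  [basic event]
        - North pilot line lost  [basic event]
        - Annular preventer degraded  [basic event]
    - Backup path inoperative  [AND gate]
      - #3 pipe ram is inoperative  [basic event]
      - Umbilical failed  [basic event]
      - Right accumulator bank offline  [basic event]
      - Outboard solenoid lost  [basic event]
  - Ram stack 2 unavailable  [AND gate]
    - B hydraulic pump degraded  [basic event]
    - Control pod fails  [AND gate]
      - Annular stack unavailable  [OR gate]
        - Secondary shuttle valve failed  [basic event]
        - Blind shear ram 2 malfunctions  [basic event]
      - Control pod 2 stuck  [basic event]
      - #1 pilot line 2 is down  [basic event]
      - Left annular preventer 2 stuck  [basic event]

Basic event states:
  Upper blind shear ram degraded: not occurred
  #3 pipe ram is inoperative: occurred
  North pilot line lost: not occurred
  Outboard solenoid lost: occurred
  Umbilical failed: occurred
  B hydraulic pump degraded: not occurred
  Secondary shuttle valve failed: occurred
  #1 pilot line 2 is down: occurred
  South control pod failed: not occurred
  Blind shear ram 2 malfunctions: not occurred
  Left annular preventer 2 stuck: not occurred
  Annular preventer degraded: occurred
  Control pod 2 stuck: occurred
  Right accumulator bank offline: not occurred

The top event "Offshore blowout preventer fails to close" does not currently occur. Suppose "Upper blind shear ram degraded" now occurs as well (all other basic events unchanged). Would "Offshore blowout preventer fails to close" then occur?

Counterfactual: set "Upper blind shear ram degraded" to occurred.
Ram stack fails [AND]: South control pod failed=not, North pilot line lost=not, Annular preventer degraded=occurs → not all inputs occur → does not occur.
Shear sequence inoperative [OR]: Upper blind shear ram degraded=occurs, Ram stack fails=not → at least one input occurs → occurs.
Backup path inoperative [AND]: #3 pipe ram is inoperative=occurs, Umbilical failed=occurs, Right accumulator bank offline=not, Outboard solenoid lost=occurs → not all inputs occur → does not occur.
Hydraulic supply lost [OR]: Shear sequence inoperative=occurs, Backup path inoperative=not → at least one input occurs → occurs.
Annular stack unavailable [OR]: Secondary shuttle valve failed=occurs, Blind shear ram 2 malfunctions=not → at least one input occurs → occurs.
Control pod fails [AND]: Annular stack unavailable=occurs, Control pod 2 stuck=occurs, #1 pilot line 2 is down=occurs, Left annular preventer 2 stuck=not → not all inputs occur → does not occur.
Ram stack 2 unavailable [AND]: B hydraulic pump degraded=not, Control pod fails=not → not all inputs occur → does not occur.
Offshore blowout preventer fails to close [OR]: Hydraulic supply lost=occurs, Ram stack 2 unavailable=not → at least one input occurs → occurs.

Yes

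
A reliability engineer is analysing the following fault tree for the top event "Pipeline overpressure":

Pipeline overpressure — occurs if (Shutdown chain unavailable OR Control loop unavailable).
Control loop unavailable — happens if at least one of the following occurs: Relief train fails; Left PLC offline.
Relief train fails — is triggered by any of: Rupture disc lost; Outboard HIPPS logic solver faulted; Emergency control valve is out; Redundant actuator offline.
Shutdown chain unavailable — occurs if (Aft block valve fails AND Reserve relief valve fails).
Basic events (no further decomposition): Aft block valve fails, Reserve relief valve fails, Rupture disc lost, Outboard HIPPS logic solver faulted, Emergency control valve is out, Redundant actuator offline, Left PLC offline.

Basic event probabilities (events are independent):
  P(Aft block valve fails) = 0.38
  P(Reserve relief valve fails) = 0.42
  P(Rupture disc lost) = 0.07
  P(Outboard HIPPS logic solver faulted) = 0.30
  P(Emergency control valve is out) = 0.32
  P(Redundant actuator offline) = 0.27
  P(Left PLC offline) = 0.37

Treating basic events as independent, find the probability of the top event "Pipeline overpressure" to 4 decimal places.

0.8289

P(Shutdown chain unavailable) [AND] = 0.38 × 0.42 = 0.159600
P(Relief train fails) [OR] = 1 − (1−0.07) × (1−0.30) × (1−0.32) × (1−0.27) = 0.676844
P(Control loop unavailable) [OR] = 1 − (1−0.676844) × (1−0.37) = 0.796412
P(Pipeline overpressure) [OR] = 1 − (1−0.159600) × (1−0.796412) = 0.828905
Rounded to 4 decimal places: P(Pipeline overpressure) ≈ 0.8289.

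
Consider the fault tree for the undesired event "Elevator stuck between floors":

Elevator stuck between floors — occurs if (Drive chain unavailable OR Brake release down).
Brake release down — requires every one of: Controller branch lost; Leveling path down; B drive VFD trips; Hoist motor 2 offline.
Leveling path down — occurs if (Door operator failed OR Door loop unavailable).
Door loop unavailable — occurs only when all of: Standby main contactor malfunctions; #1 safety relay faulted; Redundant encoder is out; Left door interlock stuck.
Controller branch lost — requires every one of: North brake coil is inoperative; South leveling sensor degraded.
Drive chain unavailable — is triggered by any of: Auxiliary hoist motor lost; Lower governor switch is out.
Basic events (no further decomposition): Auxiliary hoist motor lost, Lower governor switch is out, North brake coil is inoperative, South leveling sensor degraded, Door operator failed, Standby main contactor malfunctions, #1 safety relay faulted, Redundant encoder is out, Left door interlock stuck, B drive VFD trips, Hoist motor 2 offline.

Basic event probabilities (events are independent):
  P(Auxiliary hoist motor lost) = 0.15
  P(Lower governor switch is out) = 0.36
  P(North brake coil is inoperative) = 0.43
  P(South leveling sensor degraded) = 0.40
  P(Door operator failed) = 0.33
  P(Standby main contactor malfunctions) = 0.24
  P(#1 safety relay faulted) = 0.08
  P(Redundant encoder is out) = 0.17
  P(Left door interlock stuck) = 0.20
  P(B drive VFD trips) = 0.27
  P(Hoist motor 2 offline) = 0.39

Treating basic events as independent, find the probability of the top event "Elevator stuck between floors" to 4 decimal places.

0.4593

P(Drive chain unavailable) [OR] = 1 − (1−0.15) × (1−0.36) = 0.456000
P(Controller branch lost) [AND] = 0.43 × 0.40 = 0.172000
P(Door loop unavailable) [AND] = 0.24 × 0.08 × 0.17 × 0.20 = 0.000653
P(Leveling path down) [OR] = 1 − (1−0.33) × (1−0.000653) = 0.330438
P(Brake release down) [AND] = 0.172000 × 0.330438 × 0.27 × 0.39 = 0.005985
P(Elevator stuck between floors) [OR] = 1 − (1−0.456000) × (1−0.005985) = 0.459256
Rounded to 4 decimal places: P(Elevator stuck between floors) ≈ 0.4593.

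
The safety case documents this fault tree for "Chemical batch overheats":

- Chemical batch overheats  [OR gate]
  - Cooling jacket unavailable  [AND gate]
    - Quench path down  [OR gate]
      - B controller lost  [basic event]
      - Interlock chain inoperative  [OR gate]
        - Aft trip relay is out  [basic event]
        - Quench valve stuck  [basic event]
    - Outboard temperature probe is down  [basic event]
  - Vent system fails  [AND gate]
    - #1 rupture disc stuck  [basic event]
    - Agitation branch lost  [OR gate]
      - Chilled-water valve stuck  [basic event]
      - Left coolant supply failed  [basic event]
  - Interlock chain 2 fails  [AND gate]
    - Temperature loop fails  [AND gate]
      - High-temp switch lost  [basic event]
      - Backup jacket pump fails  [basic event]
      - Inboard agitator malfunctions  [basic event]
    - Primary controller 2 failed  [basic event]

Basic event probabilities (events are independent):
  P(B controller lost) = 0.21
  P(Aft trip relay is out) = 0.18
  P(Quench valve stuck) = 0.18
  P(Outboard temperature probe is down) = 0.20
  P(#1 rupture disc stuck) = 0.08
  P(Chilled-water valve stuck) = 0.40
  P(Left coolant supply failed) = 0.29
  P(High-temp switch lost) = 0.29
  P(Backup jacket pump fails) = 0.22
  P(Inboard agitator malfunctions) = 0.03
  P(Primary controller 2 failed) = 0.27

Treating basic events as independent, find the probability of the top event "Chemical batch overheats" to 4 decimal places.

0.1358

P(Interlock chain inoperative) [OR] = 1 − (1−0.18) × (1−0.18) = 0.327600
P(Quench path down) [OR] = 1 − (1−0.21) × (1−0.327600) = 0.468804
P(Cooling jacket unavailable) [AND] = 0.468804 × 0.20 = 0.093761
P(Agitation branch lost) [OR] = 1 − (1−0.40) × (1−0.29) = 0.574000
P(Vent system fails) [AND] = 0.08 × 0.574000 = 0.045920
P(Temperature loop fails) [AND] = 0.29 × 0.22 × 0.03 = 0.001914
P(Interlock chain 2 fails) [AND] = 0.001914 × 0.27 = 0.000517
P(Chemical batch overheats) [OR] = 1 − (1−0.093761) × (1−0.045920) × (1−0.000517) = 0.135823
Rounded to 4 decimal places: P(Chemical batch overheats) ≈ 0.1358.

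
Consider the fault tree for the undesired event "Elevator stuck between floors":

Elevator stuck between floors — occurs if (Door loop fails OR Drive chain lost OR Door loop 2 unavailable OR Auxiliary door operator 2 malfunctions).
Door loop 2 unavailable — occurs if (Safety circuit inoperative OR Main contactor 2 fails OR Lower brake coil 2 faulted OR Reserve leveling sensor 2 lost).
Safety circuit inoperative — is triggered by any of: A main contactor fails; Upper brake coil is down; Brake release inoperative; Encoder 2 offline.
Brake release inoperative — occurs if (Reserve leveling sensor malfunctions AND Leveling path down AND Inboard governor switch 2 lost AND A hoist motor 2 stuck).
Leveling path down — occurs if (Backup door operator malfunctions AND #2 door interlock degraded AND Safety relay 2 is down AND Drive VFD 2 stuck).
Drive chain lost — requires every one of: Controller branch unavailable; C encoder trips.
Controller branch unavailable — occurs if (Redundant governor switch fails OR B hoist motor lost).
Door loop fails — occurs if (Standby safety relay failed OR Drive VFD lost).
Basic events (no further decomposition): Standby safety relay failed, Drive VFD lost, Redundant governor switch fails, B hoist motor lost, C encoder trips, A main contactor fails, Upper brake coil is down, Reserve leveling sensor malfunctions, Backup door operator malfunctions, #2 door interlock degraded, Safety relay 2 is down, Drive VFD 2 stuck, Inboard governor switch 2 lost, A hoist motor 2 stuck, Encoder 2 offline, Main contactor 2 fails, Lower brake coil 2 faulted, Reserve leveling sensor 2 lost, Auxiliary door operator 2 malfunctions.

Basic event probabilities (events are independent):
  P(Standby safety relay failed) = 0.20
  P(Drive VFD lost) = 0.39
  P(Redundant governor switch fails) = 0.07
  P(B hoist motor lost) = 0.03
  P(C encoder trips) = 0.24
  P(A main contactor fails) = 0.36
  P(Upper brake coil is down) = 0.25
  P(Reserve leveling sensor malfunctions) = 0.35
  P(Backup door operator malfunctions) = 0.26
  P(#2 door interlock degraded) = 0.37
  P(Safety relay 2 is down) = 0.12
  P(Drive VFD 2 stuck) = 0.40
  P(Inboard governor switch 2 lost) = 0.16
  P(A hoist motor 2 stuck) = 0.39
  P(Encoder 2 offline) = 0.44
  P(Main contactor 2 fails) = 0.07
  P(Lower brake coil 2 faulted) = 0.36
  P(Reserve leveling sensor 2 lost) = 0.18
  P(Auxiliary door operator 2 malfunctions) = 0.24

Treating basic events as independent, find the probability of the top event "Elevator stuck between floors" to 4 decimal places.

0.9525

P(Door loop fails) [OR] = 1 − (1−0.20) × (1−0.39) = 0.512000
P(Controller branch unavailable) [OR] = 1 − (1−0.07) × (1−0.03) = 0.097900
P(Drive chain lost) [AND] = 0.097900 × 0.24 = 0.023496
P(Leveling path down) [AND] = 0.26 × 0.37 × 0.12 × 0.40 = 0.004618
P(Brake release inoperative) [AND] = 0.35 × 0.004618 × 0.16 × 0.39 = 0.000101
P(Safety circuit inoperative) [OR] = 1 − (1−0.36) × (1−0.25) × (1−0.000101) × (1−0.44) = 0.731227
P(Door loop 2 unavailable) [OR] = 1 − (1−0.731227) × (1−0.07) × (1−0.36) × (1−0.18) = 0.868822
P(Elevator stuck between floors) [OR] = 1 − (1−0.512000) × (1−0.023496) × (1−0.868822) × (1−0.24) = 0.952492
Rounded to 4 decimal places: P(Elevator stuck between floors) ≈ 0.9525.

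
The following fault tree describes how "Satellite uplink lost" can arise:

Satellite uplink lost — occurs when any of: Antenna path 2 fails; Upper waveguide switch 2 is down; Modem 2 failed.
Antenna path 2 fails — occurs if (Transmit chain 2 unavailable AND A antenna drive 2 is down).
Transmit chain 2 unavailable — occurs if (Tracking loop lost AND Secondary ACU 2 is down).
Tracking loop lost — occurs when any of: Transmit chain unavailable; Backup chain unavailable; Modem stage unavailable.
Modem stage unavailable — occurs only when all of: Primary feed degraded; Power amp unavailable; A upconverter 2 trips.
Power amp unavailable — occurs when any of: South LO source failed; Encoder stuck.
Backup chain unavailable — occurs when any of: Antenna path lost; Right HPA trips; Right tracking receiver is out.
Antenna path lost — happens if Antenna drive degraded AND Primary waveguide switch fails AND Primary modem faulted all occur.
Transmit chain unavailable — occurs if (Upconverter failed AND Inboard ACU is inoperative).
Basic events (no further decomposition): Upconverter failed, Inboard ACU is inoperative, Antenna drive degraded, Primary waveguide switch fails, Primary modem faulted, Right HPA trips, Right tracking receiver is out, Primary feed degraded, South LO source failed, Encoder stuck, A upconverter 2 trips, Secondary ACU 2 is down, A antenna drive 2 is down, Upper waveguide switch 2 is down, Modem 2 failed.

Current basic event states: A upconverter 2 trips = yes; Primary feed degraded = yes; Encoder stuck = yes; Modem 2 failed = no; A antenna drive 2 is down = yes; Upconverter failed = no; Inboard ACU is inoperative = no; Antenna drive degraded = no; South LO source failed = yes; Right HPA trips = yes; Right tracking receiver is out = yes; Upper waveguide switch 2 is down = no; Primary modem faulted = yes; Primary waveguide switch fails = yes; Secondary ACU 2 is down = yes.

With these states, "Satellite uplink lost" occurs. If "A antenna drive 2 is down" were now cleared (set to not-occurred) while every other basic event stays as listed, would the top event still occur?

Counterfactual: set "A antenna drive 2 is down" to not occurred.
Transmit chain unavailable [AND]: Upconverter failed=not, Inboard ACU is inoperative=not → not all inputs occur → does not occur.
Antenna path lost [AND]: Antenna drive degraded=not, Primary waveguide switch fails=occurs, Primary modem faulted=occurs → not all inputs occur → does not occur.
Backup chain unavailable [OR]: Antenna path lost=not, Right HPA trips=occurs, Right tracking receiver is out=occurs → at least one input occurs → occurs.
Power amp unavailable [OR]: South LO source failed=occurs, Encoder stuck=occurs → at least one input occurs → occurs.
Modem stage unavailable [AND]: Primary feed degraded=occurs, Power amp unavailable=occurs, A upconverter 2 trips=occurs → all inputs occur → occurs.
Tracking loop lost [OR]: Transmit chain unavailable=not, Backup chain unavailable=occurs, Modem stage unavailable=occurs → at least one input occurs → occurs.
Transmit chain 2 unavailable [AND]: Tracking loop lost=occurs, Secondary ACU 2 is down=occurs → all inputs occur → occurs.
Antenna path 2 fails [AND]: Transmit chain 2 unavailable=occurs, A antenna drive 2 is down=not → not all inputs occur → does not occur.
Satellite uplink lost [OR]: Antenna path 2 fails=not, Upper waveguide switch 2 is down=not, Modem 2 failed=not → no input occurs → does not occur.

No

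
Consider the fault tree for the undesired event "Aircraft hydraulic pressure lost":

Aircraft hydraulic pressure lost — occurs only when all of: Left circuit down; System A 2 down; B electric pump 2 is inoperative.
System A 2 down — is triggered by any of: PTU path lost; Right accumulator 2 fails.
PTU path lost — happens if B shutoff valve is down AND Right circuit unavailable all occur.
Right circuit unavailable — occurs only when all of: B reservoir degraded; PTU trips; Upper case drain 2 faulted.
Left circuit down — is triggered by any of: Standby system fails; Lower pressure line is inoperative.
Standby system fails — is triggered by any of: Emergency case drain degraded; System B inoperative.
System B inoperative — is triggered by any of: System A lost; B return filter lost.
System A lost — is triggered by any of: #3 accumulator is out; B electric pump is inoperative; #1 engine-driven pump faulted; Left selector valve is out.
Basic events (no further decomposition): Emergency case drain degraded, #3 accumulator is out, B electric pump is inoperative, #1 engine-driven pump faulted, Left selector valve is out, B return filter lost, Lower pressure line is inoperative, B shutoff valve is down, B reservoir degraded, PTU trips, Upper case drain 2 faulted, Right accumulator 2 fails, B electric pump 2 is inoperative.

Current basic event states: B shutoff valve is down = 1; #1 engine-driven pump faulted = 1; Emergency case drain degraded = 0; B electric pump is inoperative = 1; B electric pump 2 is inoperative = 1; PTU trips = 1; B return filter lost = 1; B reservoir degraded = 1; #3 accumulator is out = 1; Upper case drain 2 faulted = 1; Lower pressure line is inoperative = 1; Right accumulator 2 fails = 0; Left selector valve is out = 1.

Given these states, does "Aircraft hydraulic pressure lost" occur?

Yes

System A lost [OR]: #3 accumulator is out=occurs, B electric pump is inoperative=occurs, #1 engine-driven pump faulted=occurs, Left selector valve is out=occurs → at least one input occurs → occurs.
System B inoperative [OR]: System A lost=occurs, B return filter lost=occurs → at least one input occurs → occurs.
Standby system fails [OR]: Emergency case drain degraded=not, System B inoperative=occurs → at least one input occurs → occurs.
Left circuit down [OR]: Standby system fails=occurs, Lower pressure line is inoperative=occurs → at least one input occurs → occurs.
Right circuit unavailable [AND]: B reservoir degraded=occurs, PTU trips=occurs, Upper case drain 2 faulted=occurs → all inputs occur → occurs.
PTU path lost [AND]: B shutoff valve is down=occurs, Right circuit unavailable=occurs → all inputs occur → occurs.
System A 2 down [OR]: PTU path lost=occurs, Right accumulator 2 fails=not → at least one input occurs → occurs.
Aircraft hydraulic pressure lost [AND]: Left circuit down=occurs, System A 2 down=occurs, B electric pump 2 is inoperative=occurs → all inputs occur → occurs.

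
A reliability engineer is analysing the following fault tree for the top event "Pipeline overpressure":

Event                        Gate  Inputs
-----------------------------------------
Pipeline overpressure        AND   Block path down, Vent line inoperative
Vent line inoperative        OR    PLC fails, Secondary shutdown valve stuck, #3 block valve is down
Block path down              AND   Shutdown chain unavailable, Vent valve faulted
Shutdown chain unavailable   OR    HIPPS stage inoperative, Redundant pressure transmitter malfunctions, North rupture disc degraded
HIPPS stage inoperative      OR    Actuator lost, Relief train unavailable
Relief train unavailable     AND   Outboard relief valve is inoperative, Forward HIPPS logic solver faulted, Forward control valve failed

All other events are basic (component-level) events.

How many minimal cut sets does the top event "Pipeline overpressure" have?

12

Relief train unavailable [AND]: one cut set from each child combined → 1 × 1 × 1 = 1 cut set(s).
HIPPS stage inoperative [OR]: union of children's cut sets → 2 cut set(s).
Shutdown chain unavailable [OR]: union of children's cut sets → 4 cut set(s).
Block path down [AND]: one cut set from each child combined → 4 × 1 = 4 cut set(s).
Vent line inoperative [OR]: union of children's cut sets → 3 cut set(s).
Pipeline overpressure [AND]: one cut set from each child combined → 4 × 3 = 12 cut set(s).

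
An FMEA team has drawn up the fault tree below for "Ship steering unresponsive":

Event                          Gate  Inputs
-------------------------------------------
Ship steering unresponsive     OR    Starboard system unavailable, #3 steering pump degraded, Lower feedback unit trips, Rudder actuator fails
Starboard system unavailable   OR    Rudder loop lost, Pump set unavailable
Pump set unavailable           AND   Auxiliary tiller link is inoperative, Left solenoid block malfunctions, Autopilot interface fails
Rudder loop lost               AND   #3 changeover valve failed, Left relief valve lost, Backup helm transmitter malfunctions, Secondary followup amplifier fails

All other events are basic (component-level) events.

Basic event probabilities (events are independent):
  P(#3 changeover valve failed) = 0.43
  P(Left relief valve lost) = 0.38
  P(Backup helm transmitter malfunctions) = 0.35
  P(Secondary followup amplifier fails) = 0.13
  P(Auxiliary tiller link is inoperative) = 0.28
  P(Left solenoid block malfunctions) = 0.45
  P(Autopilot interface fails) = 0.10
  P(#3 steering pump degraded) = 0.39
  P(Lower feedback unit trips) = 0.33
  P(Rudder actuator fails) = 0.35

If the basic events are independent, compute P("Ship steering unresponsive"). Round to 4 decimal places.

0.7396

P(Rudder loop lost) [AND] = 0.43 × 0.38 × 0.35 × 0.13 = 0.007435
P(Pump set unavailable) [AND] = 0.28 × 0.45 × 0.10 = 0.012600
P(Starboard system unavailable) [OR] = 1 − (1−0.007435) × (1−0.012600) = 0.019941
P(Ship steering unresponsive) [OR] = 1 − (1−0.019941) × (1−0.39) × (1−0.33) × (1−0.35) = 0.739642
Rounded to 4 decimal places: P(Ship steering unresponsive) ≈ 0.7396.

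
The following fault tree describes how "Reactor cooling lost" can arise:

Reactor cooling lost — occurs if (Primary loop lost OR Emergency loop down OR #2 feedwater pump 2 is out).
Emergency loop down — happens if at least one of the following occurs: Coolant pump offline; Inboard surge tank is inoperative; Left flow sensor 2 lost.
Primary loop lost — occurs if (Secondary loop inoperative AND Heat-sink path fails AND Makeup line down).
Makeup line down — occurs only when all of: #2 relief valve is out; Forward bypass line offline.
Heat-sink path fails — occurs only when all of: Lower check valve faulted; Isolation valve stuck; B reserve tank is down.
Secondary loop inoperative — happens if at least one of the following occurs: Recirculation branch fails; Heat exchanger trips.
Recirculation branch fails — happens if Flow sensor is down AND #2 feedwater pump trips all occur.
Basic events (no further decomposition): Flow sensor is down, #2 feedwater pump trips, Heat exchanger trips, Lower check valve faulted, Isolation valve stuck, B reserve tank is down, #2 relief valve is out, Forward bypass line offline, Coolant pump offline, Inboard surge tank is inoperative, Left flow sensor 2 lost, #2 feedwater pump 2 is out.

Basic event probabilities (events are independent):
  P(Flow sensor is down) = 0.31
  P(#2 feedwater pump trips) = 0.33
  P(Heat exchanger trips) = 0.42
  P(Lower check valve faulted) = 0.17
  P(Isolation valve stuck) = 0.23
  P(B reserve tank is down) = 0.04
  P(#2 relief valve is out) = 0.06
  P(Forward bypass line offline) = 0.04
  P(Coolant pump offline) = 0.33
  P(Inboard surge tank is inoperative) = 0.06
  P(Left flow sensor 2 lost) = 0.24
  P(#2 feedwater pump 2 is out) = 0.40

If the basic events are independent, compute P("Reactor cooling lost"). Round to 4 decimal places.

0.7128

P(Recirculation branch fails) [AND] = 0.31 × 0.33 = 0.102300
P(Secondary loop inoperative) [OR] = 1 − (1−0.102300) × (1−0.42) = 0.479334
P(Heat-sink path fails) [AND] = 0.17 × 0.23 × 0.04 = 0.001564
P(Makeup line down) [AND] = 0.06 × 0.04 = 0.002400
P(Primary loop lost) [AND] = 0.479334 × 0.001564 × 0.002400 = 0.000002
P(Emergency loop down) [OR] = 1 − (1−0.33) × (1−0.06) × (1−0.24) = 0.521352
P(Reactor cooling lost) [OR] = 1 − (1−0.000002) × (1−0.521352) × (1−0.40) = 0.712812
Rounded to 4 decimal places: P(Reactor cooling lost) ≈ 0.7128.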